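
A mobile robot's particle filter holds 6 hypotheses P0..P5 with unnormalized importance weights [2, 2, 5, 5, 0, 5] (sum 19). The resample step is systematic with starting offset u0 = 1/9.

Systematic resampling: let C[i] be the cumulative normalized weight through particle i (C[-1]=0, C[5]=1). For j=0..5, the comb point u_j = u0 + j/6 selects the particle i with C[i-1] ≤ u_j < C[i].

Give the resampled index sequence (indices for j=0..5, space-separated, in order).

C = [2/19, 4/19, 9/19, 14/19, 14/19, 1]
j=0: u_0=1/9 ∈ [2/19, 4/19) → index 1
j=1: u_1=5/18 ∈ [4/19, 9/19) → index 2
j=2: u_2=4/9 ∈ [4/19, 9/19) → index 2
j=3: u_3=11/18 ∈ [9/19, 14/19) → index 3
j=4: u_4=7/9 ∈ [14/19, 1) → index 5
j=5: u_5=17/18 ∈ [14/19, 1) → index 5

1 2 2 3 5 5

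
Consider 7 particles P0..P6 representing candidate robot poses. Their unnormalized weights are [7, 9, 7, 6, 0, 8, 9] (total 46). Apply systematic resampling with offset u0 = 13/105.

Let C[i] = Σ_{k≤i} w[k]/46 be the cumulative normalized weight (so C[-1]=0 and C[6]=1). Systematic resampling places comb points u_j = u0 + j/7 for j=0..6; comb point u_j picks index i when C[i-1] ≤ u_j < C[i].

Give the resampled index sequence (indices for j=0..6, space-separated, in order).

C = [7/46, 8/23, 1/2, 29/46, 29/46, 37/46, 1]
j=0: u_0=13/105 ∈ [0, 7/46) → index 0
j=1: u_1=4/15 ∈ [7/46, 8/23) → index 1
j=2: u_2=43/105 ∈ [8/23, 1/2) → index 2
j=3: u_3=58/105 ∈ [1/2, 29/46) → index 3
j=4: u_4=73/105 ∈ [29/46, 37/46) → index 5
j=5: u_5=88/105 ∈ [37/46, 1) → index 6
j=6: u_6=103/105 ∈ [37/46, 1) → index 6

0 1 2 3 5 6 6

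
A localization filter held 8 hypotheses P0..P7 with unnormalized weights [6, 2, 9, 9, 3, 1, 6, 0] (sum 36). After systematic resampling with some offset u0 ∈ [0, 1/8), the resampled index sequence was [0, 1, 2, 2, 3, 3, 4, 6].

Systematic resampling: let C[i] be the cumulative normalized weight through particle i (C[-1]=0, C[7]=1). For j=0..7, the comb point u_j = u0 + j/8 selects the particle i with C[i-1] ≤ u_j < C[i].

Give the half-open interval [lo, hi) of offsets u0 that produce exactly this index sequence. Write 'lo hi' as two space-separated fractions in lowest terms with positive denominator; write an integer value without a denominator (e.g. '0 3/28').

1/24 1/18

C = [1/6, 2/9, 17/36, 13/18, 29/36, 5/6, 1, 1]
j=0 picked index 0: u0 ∈ [0, 1/6)
j=1 picked index 1: u0 ∈ [1/24, 7/72)
j=2 picked index 2: u0 ∈ [-1/36, 2/9)
j=3 picked index 2: u0 ∈ [-11/72, 7/72)
j=4 picked index 3: u0 ∈ [-1/36, 2/9)
j=5 picked index 3: u0 ∈ [-11/72, 7/72)
j=6 picked index 4: u0 ∈ [-1/36, 1/18)
j=7 picked index 6: u0 ∈ [-1/24, 1/8)
intersection: [1/24, 1/18)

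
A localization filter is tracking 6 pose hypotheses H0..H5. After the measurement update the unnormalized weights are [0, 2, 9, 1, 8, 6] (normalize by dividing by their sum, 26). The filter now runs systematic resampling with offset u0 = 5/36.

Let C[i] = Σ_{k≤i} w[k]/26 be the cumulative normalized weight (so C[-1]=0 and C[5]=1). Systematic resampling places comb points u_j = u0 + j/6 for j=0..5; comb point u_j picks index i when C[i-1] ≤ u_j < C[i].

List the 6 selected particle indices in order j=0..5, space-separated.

2 2 4 4 5 5

C = [0, 1/13, 11/26, 6/13, 10/13, 1]
j=0: u_0=5/36 ∈ [1/13, 11/26) → index 2
j=1: u_1=11/36 ∈ [1/13, 11/26) → index 2
j=2: u_2=17/36 ∈ [6/13, 10/13) → index 4
j=3: u_3=23/36 ∈ [6/13, 10/13) → index 4
j=4: u_4=29/36 ∈ [10/13, 1) → index 5
j=5: u_5=35/36 ∈ [10/13, 1) → index 5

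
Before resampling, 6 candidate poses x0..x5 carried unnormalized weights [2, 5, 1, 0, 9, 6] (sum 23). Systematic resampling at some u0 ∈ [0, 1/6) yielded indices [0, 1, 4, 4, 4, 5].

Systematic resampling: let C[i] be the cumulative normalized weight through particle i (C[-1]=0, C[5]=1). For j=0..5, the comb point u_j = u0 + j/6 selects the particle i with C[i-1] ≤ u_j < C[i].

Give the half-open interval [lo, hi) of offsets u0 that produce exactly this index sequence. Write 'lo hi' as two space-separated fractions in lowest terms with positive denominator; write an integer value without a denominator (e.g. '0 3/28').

C = [2/23, 7/23, 8/23, 8/23, 17/23, 1]
j=0 picked index 0: u0 ∈ [0, 2/23)
j=1 picked index 1: u0 ∈ [-11/138, 19/138)
j=2 picked index 4: u0 ∈ [1/69, 28/69)
j=3 picked index 4: u0 ∈ [-7/46, 11/46)
j=4 picked index 4: u0 ∈ [-22/69, 5/69)
j=5 picked index 5: u0 ∈ [-13/138, 1/6)
intersection: [1/69, 5/69)

1/69 5/69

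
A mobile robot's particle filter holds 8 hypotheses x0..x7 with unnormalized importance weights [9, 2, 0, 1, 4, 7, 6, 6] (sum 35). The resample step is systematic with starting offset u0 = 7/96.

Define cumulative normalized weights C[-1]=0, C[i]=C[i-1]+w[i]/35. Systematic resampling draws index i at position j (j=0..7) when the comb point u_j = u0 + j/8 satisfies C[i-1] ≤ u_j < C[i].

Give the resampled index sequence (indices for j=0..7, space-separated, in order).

C = [9/35, 11/35, 11/35, 12/35, 16/35, 23/35, 29/35, 1]
j=0: u_0=7/96 ∈ [0, 9/35) → index 0
j=1: u_1=19/96 ∈ [0, 9/35) → index 0
j=2: u_2=31/96 ∈ [11/35, 12/35) → index 3
j=3: u_3=43/96 ∈ [12/35, 16/35) → index 4
j=4: u_4=55/96 ∈ [16/35, 23/35) → index 5
j=5: u_5=67/96 ∈ [23/35, 29/35) → index 6
j=6: u_6=79/96 ∈ [23/35, 29/35) → index 6
j=7: u_7=91/96 ∈ [29/35, 1) → index 7

0 0 3 4 5 6 6 7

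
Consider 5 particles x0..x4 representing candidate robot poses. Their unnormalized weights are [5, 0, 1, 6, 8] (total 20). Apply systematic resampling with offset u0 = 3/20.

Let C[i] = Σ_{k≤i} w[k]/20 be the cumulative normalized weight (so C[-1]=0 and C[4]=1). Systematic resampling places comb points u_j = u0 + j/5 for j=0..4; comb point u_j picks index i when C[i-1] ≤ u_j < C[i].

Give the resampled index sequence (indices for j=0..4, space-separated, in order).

0 3 3 4 4

C = [1/4, 1/4, 3/10, 3/5, 1]
j=0: u_0=3/20 ∈ [0, 1/4) → index 0
j=1: u_1=7/20 ∈ [3/10, 3/5) → index 3
j=2: u_2=11/20 ∈ [3/10, 3/5) → index 3
j=3: u_3=3/4 ∈ [3/5, 1) → index 4
j=4: u_4=19/20 ∈ [3/5, 1) → index 4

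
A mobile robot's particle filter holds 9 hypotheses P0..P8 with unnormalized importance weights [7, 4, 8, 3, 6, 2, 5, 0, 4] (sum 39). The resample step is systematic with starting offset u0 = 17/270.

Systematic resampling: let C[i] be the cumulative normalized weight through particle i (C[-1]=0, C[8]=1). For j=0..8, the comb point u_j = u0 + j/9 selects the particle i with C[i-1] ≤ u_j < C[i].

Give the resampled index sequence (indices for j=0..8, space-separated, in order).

C = [7/39, 11/39, 19/39, 22/39, 28/39, 10/13, 35/39, 35/39, 1]
j=0: u_0=17/270 ∈ [0, 7/39) → index 0
j=1: u_1=47/270 ∈ [0, 7/39) → index 0
j=2: u_2=77/270 ∈ [11/39, 19/39) → index 2
j=3: u_3=107/270 ∈ [11/39, 19/39) → index 2
j=4: u_4=137/270 ∈ [19/39, 22/39) → index 3
j=5: u_5=167/270 ∈ [22/39, 28/39) → index 4
j=6: u_6=197/270 ∈ [28/39, 10/13) → index 5
j=7: u_7=227/270 ∈ [10/13, 35/39) → index 6
j=8: u_8=257/270 ∈ [35/39, 1) → index 8

0 0 2 2 3 4 5 6 8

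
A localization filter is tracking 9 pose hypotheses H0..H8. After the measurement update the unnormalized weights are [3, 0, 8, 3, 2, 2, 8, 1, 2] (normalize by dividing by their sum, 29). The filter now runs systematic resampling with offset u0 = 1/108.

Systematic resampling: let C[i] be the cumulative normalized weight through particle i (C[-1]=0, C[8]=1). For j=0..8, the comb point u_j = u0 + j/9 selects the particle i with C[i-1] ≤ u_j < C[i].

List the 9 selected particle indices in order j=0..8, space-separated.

C = [3/29, 3/29, 11/29, 14/29, 16/29, 18/29, 26/29, 27/29, 1]
j=0: u_0=1/108 ∈ [0, 3/29) → index 0
j=1: u_1=13/108 ∈ [3/29, 11/29) → index 2
j=2: u_2=25/108 ∈ [3/29, 11/29) → index 2
j=3: u_3=37/108 ∈ [3/29, 11/29) → index 2
j=4: u_4=49/108 ∈ [11/29, 14/29) → index 3
j=5: u_5=61/108 ∈ [16/29, 18/29) → index 5
j=6: u_6=73/108 ∈ [18/29, 26/29) → index 6
j=7: u_7=85/108 ∈ [18/29, 26/29) → index 6
j=8: u_8=97/108 ∈ [26/29, 27/29) → index 7

0 2 2 2 3 5 6 6 7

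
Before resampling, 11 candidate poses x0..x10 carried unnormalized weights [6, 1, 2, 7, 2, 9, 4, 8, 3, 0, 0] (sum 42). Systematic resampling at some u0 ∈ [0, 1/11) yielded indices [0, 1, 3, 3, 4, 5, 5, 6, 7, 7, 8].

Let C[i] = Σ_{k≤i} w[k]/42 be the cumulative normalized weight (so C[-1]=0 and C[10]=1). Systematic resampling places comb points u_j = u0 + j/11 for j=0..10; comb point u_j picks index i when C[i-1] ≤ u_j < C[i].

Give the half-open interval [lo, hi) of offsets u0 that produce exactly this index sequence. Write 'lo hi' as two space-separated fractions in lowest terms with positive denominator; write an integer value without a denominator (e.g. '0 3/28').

4/77 5/77

C = [1/7, 1/6, 3/14, 8/21, 3/7, 9/14, 31/42, 13/14, 1, 1, 1]
j=0 picked index 0: u0 ∈ [0, 1/7)
j=1 picked index 1: u0 ∈ [4/77, 5/66)
j=2 picked index 3: u0 ∈ [5/154, 46/231)
j=3 picked index 3: u0 ∈ [-9/154, 25/231)
j=4 picked index 4: u0 ∈ [4/231, 5/77)
j=5 picked index 5: u0 ∈ [-2/77, 29/154)
j=6 picked index 5: u0 ∈ [-9/77, 15/154)
j=7 picked index 6: u0 ∈ [1/154, 47/462)
j=8 picked index 7: u0 ∈ [5/462, 31/154)
j=9 picked index 7: u0 ∈ [-37/462, 17/154)
j=10 picked index 8: u0 ∈ [3/154, 1/11)
intersection: [4/77, 5/77)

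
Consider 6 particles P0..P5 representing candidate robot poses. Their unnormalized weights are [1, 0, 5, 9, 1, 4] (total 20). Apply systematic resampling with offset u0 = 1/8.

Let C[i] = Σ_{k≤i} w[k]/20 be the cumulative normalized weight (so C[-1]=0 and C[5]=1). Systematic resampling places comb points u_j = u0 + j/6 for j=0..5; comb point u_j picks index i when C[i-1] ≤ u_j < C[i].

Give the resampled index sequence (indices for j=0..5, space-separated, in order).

C = [1/20, 1/20, 3/10, 3/4, 4/5, 1]
j=0: u_0=1/8 ∈ [1/20, 3/10) → index 2
j=1: u_1=7/24 ∈ [1/20, 3/10) → index 2
j=2: u_2=11/24 ∈ [3/10, 3/4) → index 3
j=3: u_3=5/8 ∈ [3/10, 3/4) → index 3
j=4: u_4=19/24 ∈ [3/4, 4/5) → index 4
j=5: u_5=23/24 ∈ [4/5, 1) → index 5

2 2 3 3 4 5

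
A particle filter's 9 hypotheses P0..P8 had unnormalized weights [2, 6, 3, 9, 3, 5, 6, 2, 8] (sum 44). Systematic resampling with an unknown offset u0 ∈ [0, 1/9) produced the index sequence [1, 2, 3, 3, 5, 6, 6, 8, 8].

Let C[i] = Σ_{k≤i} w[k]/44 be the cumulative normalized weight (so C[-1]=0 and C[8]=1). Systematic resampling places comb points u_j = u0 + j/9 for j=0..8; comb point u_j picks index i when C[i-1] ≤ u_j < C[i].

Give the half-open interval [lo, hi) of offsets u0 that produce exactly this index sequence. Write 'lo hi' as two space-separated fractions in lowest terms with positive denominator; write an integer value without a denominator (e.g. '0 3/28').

C = [1/22, 2/11, 1/4, 5/11, 23/44, 7/11, 17/22, 9/11, 1]
j=0 picked index 1: u0 ∈ [1/22, 2/11)
j=1 picked index 2: u0 ∈ [7/99, 5/36)
j=2 picked index 3: u0 ∈ [1/36, 23/99)
j=3 picked index 3: u0 ∈ [-1/12, 4/33)
j=4 picked index 5: u0 ∈ [31/396, 19/99)
j=5 picked index 6: u0 ∈ [8/99, 43/198)
j=6 picked index 6: u0 ∈ [-1/33, 7/66)
j=7 picked index 8: u0 ∈ [4/99, 2/9)
j=8 picked index 8: u0 ∈ [-7/99, 1/9)
intersection: [8/99, 7/66)

8/99 7/66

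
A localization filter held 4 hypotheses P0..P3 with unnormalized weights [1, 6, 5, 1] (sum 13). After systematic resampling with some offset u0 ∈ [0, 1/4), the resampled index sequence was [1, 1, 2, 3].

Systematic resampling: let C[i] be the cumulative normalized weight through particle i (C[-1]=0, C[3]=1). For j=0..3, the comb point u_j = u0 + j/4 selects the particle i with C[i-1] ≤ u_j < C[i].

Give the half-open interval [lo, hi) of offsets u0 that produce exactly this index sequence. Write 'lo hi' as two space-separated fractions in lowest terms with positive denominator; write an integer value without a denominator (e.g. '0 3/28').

C = [1/13, 7/13, 12/13, 1]
j=0 picked index 1: u0 ∈ [1/13, 7/13)
j=1 picked index 1: u0 ∈ [-9/52, 15/52)
j=2 picked index 2: u0 ∈ [1/26, 11/26)
j=3 picked index 3: u0 ∈ [9/52, 1/4)
intersection: [9/52, 1/4)

9/52 1/4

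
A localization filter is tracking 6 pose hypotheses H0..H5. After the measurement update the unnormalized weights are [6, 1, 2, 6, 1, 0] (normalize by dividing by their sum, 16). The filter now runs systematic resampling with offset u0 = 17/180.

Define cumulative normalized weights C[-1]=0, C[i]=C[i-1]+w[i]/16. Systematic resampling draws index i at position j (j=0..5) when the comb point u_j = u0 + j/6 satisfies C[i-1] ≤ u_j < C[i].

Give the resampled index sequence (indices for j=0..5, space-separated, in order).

C = [3/8, 7/16, 9/16, 15/16, 1, 1]
j=0: u_0=17/180 ∈ [0, 3/8) → index 0
j=1: u_1=47/180 ∈ [0, 3/8) → index 0
j=2: u_2=77/180 ∈ [3/8, 7/16) → index 1
j=3: u_3=107/180 ∈ [9/16, 15/16) → index 3
j=4: u_4=137/180 ∈ [9/16, 15/16) → index 3
j=5: u_5=167/180 ∈ [9/16, 15/16) → index 3

0 0 1 3 3 3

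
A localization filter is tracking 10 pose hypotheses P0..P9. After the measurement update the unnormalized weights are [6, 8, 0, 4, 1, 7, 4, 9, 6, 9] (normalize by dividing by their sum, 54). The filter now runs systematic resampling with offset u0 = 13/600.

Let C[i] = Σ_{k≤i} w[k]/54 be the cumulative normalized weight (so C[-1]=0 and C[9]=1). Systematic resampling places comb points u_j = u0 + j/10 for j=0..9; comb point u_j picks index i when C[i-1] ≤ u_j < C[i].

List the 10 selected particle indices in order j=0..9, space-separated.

0 1 1 3 5 6 7 7 8 9

C = [1/9, 7/27, 7/27, 1/3, 19/54, 13/27, 5/9, 13/18, 5/6, 1]
j=0: u_0=13/600 ∈ [0, 1/9) → index 0
j=1: u_1=73/600 ∈ [1/9, 7/27) → index 1
j=2: u_2=133/600 ∈ [1/9, 7/27) → index 1
j=3: u_3=193/600 ∈ [7/27, 1/3) → index 3
j=4: u_4=253/600 ∈ [19/54, 13/27) → index 5
j=5: u_5=313/600 ∈ [13/27, 5/9) → index 6
j=6: u_6=373/600 ∈ [5/9, 13/18) → index 7
j=7: u_7=433/600 ∈ [5/9, 13/18) → index 7
j=8: u_8=493/600 ∈ [13/18, 5/6) → index 8
j=9: u_9=553/600 ∈ [5/6, 1) → index 9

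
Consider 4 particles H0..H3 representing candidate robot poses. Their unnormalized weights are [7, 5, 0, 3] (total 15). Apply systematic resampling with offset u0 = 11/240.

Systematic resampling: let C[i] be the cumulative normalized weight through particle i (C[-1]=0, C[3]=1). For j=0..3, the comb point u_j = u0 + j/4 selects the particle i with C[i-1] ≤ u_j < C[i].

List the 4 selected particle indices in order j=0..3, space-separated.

C = [7/15, 4/5, 4/5, 1]
j=0: u_0=11/240 ∈ [0, 7/15) → index 0
j=1: u_1=71/240 ∈ [0, 7/15) → index 0
j=2: u_2=131/240 ∈ [7/15, 4/5) → index 1
j=3: u_3=191/240 ∈ [7/15, 4/5) → index 1

0 0 1 1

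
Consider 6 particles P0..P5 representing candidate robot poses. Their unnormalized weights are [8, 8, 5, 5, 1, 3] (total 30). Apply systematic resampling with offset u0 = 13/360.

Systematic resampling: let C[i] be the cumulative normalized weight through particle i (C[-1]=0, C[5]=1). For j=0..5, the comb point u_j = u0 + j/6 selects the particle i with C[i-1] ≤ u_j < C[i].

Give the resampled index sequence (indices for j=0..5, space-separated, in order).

C = [4/15, 8/15, 7/10, 13/15, 9/10, 1]
j=0: u_0=13/360 ∈ [0, 4/15) → index 0
j=1: u_1=73/360 ∈ [0, 4/15) → index 0
j=2: u_2=133/360 ∈ [4/15, 8/15) → index 1
j=3: u_3=193/360 ∈ [8/15, 7/10) → index 2
j=4: u_4=253/360 ∈ [7/10, 13/15) → index 3
j=5: u_5=313/360 ∈ [13/15, 9/10) → index 4

0 0 1 2 3 4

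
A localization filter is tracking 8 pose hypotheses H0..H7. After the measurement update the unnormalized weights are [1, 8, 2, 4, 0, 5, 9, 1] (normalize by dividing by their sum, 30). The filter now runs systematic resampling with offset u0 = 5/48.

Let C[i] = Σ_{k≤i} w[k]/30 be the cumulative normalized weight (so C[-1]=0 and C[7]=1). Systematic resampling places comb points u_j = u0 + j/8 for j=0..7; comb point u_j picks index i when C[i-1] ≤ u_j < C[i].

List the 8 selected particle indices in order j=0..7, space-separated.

C = [1/30, 3/10, 11/30, 1/2, 1/2, 2/3, 29/30, 1]
j=0: u_0=5/48 ∈ [1/30, 3/10) → index 1
j=1: u_1=11/48 ∈ [1/30, 3/10) → index 1
j=2: u_2=17/48 ∈ [3/10, 11/30) → index 2
j=3: u_3=23/48 ∈ [11/30, 1/2) → index 3
j=4: u_4=29/48 ∈ [1/2, 2/3) → index 5
j=5: u_5=35/48 ∈ [2/3, 29/30) → index 6
j=6: u_6=41/48 ∈ [2/3, 29/30) → index 6
j=7: u_7=47/48 ∈ [29/30, 1) → index 7

1 1 2 3 5 6 6 7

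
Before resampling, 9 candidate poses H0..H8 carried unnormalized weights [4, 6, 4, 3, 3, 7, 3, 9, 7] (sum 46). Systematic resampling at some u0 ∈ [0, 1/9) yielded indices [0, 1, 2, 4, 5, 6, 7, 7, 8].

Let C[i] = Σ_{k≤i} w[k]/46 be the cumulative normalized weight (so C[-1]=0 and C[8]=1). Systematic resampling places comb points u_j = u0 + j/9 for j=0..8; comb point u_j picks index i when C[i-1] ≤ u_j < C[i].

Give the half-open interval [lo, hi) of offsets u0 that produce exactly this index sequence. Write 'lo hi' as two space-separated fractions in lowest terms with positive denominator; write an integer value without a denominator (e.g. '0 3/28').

C = [2/23, 5/23, 7/23, 17/46, 10/23, 27/46, 15/23, 39/46, 1]
j=0 picked index 0: u0 ∈ [0, 2/23)
j=1 picked index 1: u0 ∈ [-5/207, 22/207)
j=2 picked index 2: u0 ∈ [-1/207, 17/207)
j=3 picked index 4: u0 ∈ [5/138, 7/69)
j=4 picked index 5: u0 ∈ [-2/207, 59/414)
j=5 picked index 6: u0 ∈ [13/414, 20/207)
j=6 picked index 7: u0 ∈ [-1/69, 25/138)
j=7 picked index 7: u0 ∈ [-26/207, 29/414)
j=8 picked index 8: u0 ∈ [-17/414, 1/9)
intersection: [5/138, 29/414)

5/138 29/414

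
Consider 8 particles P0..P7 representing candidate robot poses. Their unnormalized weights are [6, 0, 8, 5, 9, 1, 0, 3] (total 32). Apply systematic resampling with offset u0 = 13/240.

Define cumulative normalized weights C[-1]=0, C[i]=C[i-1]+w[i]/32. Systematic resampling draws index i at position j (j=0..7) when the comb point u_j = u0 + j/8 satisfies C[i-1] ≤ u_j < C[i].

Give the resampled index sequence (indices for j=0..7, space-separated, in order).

0 0 2 2 3 4 4 7

C = [3/16, 3/16, 7/16, 19/32, 7/8, 29/32, 29/32, 1]
j=0: u_0=13/240 ∈ [0, 3/16) → index 0
j=1: u_1=43/240 ∈ [0, 3/16) → index 0
j=2: u_2=73/240 ∈ [3/16, 7/16) → index 2
j=3: u_3=103/240 ∈ [3/16, 7/16) → index 2
j=4: u_4=133/240 ∈ [7/16, 19/32) → index 3
j=5: u_5=163/240 ∈ [19/32, 7/8) → index 4
j=6: u_6=193/240 ∈ [19/32, 7/8) → index 4
j=7: u_7=223/240 ∈ [29/32, 1) → index 7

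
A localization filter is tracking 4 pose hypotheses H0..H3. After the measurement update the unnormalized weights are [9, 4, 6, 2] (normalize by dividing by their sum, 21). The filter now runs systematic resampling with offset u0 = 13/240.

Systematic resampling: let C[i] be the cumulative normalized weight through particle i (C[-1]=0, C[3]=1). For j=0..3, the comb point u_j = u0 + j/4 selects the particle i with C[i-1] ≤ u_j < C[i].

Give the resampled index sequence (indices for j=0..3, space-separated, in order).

C = [3/7, 13/21, 19/21, 1]
j=0: u_0=13/240 ∈ [0, 3/7) → index 0
j=1: u_1=73/240 ∈ [0, 3/7) → index 0
j=2: u_2=133/240 ∈ [3/7, 13/21) → index 1
j=3: u_3=193/240 ∈ [13/21, 19/21) → index 2

0 0 1 2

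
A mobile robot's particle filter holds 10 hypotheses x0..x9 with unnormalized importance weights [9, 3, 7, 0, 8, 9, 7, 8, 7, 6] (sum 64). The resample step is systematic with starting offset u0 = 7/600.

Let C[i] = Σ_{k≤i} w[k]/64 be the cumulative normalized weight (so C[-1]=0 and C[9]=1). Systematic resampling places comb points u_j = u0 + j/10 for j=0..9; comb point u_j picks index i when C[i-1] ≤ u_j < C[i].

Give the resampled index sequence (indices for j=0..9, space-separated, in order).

0 0 2 4 4 5 6 7 8 9

C = [9/64, 3/16, 19/64, 19/64, 27/64, 9/16, 43/64, 51/64, 29/32, 1]
j=0: u_0=7/600 ∈ [0, 9/64) → index 0
j=1: u_1=67/600 ∈ [0, 9/64) → index 0
j=2: u_2=127/600 ∈ [3/16, 19/64) → index 2
j=3: u_3=187/600 ∈ [19/64, 27/64) → index 4
j=4: u_4=247/600 ∈ [19/64, 27/64) → index 4
j=5: u_5=307/600 ∈ [27/64, 9/16) → index 5
j=6: u_6=367/600 ∈ [9/16, 43/64) → index 6
j=7: u_7=427/600 ∈ [43/64, 51/64) → index 7
j=8: u_8=487/600 ∈ [51/64, 29/32) → index 8
j=9: u_9=547/600 ∈ [29/32, 1) → index 9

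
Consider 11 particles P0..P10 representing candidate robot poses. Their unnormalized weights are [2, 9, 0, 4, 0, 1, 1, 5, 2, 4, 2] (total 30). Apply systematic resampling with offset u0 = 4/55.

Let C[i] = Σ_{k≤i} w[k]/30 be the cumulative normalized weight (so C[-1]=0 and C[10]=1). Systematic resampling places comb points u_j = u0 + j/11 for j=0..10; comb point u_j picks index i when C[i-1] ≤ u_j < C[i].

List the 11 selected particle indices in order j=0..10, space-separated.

1 1 1 1 3 5 7 7 9 9 10

C = [1/15, 11/30, 11/30, 1/2, 1/2, 8/15, 17/30, 11/15, 4/5, 14/15, 1]
j=0: u_0=4/55 ∈ [1/15, 11/30) → index 1
j=1: u_1=9/55 ∈ [1/15, 11/30) → index 1
j=2: u_2=14/55 ∈ [1/15, 11/30) → index 1
j=3: u_3=19/55 ∈ [1/15, 11/30) → index 1
j=4: u_4=24/55 ∈ [11/30, 1/2) → index 3
j=5: u_5=29/55 ∈ [1/2, 8/15) → index 5
j=6: u_6=34/55 ∈ [17/30, 11/15) → index 7
j=7: u_7=39/55 ∈ [17/30, 11/15) → index 7
j=8: u_8=4/5 ∈ [4/5, 14/15) → index 9
j=9: u_9=49/55 ∈ [4/5, 14/15) → index 9
j=10: u_10=54/55 ∈ [14/15, 1) → index 10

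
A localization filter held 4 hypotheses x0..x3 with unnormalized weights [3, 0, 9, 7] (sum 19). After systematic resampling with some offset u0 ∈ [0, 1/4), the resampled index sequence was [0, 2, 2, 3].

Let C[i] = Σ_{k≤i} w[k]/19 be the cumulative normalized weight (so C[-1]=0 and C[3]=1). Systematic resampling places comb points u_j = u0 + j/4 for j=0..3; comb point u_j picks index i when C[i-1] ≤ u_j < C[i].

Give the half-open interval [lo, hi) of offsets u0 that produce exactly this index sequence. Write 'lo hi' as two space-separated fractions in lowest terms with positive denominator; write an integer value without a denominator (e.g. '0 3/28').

C = [3/19, 3/19, 12/19, 1]
j=0 picked index 0: u0 ∈ [0, 3/19)
j=1 picked index 2: u0 ∈ [-7/76, 29/76)
j=2 picked index 2: u0 ∈ [-13/38, 5/38)
j=3 picked index 3: u0 ∈ [-9/76, 1/4)
intersection: [0, 5/38)

0 5/38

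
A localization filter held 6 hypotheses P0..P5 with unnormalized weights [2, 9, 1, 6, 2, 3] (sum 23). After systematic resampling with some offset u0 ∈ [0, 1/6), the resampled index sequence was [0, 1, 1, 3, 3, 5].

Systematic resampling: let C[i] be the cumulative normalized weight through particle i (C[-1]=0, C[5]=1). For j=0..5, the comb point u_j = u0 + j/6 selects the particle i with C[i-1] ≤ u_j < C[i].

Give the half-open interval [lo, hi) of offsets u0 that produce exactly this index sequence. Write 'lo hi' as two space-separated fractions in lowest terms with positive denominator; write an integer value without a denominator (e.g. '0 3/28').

5/138 2/23

C = [2/23, 11/23, 12/23, 18/23, 20/23, 1]
j=0 picked index 0: u0 ∈ [0, 2/23)
j=1 picked index 1: u0 ∈ [-11/138, 43/138)
j=2 picked index 1: u0 ∈ [-17/69, 10/69)
j=3 picked index 3: u0 ∈ [1/46, 13/46)
j=4 picked index 3: u0 ∈ [-10/69, 8/69)
j=5 picked index 5: u0 ∈ [5/138, 1/6)
intersection: [5/138, 2/23)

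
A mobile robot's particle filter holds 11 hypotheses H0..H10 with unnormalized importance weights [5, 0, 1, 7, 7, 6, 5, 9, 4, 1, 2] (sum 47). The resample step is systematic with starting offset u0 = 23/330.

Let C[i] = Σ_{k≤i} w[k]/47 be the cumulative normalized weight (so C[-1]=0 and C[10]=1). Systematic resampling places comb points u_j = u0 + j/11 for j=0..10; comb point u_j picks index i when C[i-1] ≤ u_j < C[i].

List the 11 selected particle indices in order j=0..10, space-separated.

0 3 3 4 5 5 6 7 7 8 10

C = [5/47, 5/47, 6/47, 13/47, 20/47, 26/47, 31/47, 40/47, 44/47, 45/47, 1]
j=0: u_0=23/330 ∈ [0, 5/47) → index 0
j=1: u_1=53/330 ∈ [6/47, 13/47) → index 3
j=2: u_2=83/330 ∈ [6/47, 13/47) → index 3
j=3: u_3=113/330 ∈ [13/47, 20/47) → index 4
j=4: u_4=13/30 ∈ [20/47, 26/47) → index 5
j=5: u_5=173/330 ∈ [20/47, 26/47) → index 5
j=6: u_6=203/330 ∈ [26/47, 31/47) → index 6
j=7: u_7=233/330 ∈ [31/47, 40/47) → index 7
j=8: u_8=263/330 ∈ [31/47, 40/47) → index 7
j=9: u_9=293/330 ∈ [40/47, 44/47) → index 8
j=10: u_10=323/330 ∈ [45/47, 1) → index 10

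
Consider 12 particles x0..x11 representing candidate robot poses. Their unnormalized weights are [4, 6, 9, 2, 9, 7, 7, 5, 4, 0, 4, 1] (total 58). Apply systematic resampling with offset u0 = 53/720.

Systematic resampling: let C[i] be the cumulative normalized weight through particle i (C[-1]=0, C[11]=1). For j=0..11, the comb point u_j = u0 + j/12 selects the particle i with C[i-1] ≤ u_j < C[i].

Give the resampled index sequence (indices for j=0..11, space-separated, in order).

C = [2/29, 5/29, 19/58, 21/58, 15/29, 37/58, 22/29, 49/58, 53/58, 53/58, 57/58, 1]
j=0: u_0=53/720 ∈ [2/29, 5/29) → index 1
j=1: u_1=113/720 ∈ [2/29, 5/29) → index 1
j=2: u_2=173/720 ∈ [5/29, 19/58) → index 2
j=3: u_3=233/720 ∈ [5/29, 19/58) → index 2
j=4: u_4=293/720 ∈ [21/58, 15/29) → index 4
j=5: u_5=353/720 ∈ [21/58, 15/29) → index 4
j=6: u_6=413/720 ∈ [15/29, 37/58) → index 5
j=7: u_7=473/720 ∈ [37/58, 22/29) → index 6
j=8: u_8=533/720 ∈ [37/58, 22/29) → index 6
j=9: u_9=593/720 ∈ [22/29, 49/58) → index 7
j=10: u_10=653/720 ∈ [49/58, 53/58) → index 8
j=11: u_11=713/720 ∈ [57/58, 1) → index 11

1 1 2 2 4 4 5 6 6 7 8 11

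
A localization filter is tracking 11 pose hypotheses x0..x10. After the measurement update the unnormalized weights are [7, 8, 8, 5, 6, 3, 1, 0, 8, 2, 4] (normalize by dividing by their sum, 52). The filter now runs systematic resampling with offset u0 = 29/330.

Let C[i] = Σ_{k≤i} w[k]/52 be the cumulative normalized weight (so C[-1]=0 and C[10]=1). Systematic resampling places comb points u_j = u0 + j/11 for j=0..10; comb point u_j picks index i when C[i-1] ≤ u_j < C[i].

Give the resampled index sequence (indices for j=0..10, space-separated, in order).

C = [7/52, 15/52, 23/52, 7/13, 17/26, 37/52, 19/26, 19/26, 23/26, 12/13, 1]
j=0: u_0=29/330 ∈ [0, 7/52) → index 0
j=1: u_1=59/330 ∈ [7/52, 15/52) → index 1
j=2: u_2=89/330 ∈ [7/52, 15/52) → index 1
j=3: u_3=119/330 ∈ [15/52, 23/52) → index 2
j=4: u_4=149/330 ∈ [23/52, 7/13) → index 3
j=5: u_5=179/330 ∈ [7/13, 17/26) → index 4
j=6: u_6=19/30 ∈ [7/13, 17/26) → index 4
j=7: u_7=239/330 ∈ [37/52, 19/26) → index 6
j=8: u_8=269/330 ∈ [19/26, 23/26) → index 8
j=9: u_9=299/330 ∈ [23/26, 12/13) → index 9
j=10: u_10=329/330 ∈ [12/13, 1) → index 10

0 1 1 2 3 4 4 6 8 9 10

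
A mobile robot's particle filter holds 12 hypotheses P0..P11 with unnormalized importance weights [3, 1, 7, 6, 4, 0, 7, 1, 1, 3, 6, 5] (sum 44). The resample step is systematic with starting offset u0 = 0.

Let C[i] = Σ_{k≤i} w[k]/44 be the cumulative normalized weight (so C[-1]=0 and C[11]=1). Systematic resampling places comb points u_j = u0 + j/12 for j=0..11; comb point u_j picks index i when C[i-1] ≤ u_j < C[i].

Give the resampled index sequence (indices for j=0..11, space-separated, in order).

C = [3/44, 1/11, 1/4, 17/44, 21/44, 21/44, 7/11, 29/44, 15/22, 3/4, 39/44, 1]
j=0: u_0=0 ∈ [0, 3/44) → index 0
j=1: u_1=1/12 ∈ [3/44, 1/11) → index 1
j=2: u_2=1/6 ∈ [1/11, 1/4) → index 2
j=3: u_3=1/4 ∈ [1/4, 17/44) → index 3
j=4: u_4=1/3 ∈ [1/4, 17/44) → index 3
j=5: u_5=5/12 ∈ [17/44, 21/44) → index 4
j=6: u_6=1/2 ∈ [21/44, 7/11) → index 6
j=7: u_7=7/12 ∈ [21/44, 7/11) → index 6
j=8: u_8=2/3 ∈ [29/44, 15/22) → index 8
j=9: u_9=3/4 ∈ [3/4, 39/44) → index 10
j=10: u_10=5/6 ∈ [3/4, 39/44) → index 10
j=11: u_11=11/12 ∈ [39/44, 1) → index 11

0 1 2 3 3 4 6 6 8 10 10 11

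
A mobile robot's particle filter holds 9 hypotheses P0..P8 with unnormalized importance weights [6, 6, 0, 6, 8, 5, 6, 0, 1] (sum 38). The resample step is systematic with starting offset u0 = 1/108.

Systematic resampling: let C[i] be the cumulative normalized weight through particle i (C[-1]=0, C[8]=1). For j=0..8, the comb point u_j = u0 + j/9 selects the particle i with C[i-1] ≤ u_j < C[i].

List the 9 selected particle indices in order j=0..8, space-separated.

0 0 1 3 3 4 4 5 6

C = [3/19, 6/19, 6/19, 9/19, 13/19, 31/38, 37/38, 37/38, 1]
j=0: u_0=1/108 ∈ [0, 3/19) → index 0
j=1: u_1=13/108 ∈ [0, 3/19) → index 0
j=2: u_2=25/108 ∈ [3/19, 6/19) → index 1
j=3: u_3=37/108 ∈ [6/19, 9/19) → index 3
j=4: u_4=49/108 ∈ [6/19, 9/19) → index 3
j=5: u_5=61/108 ∈ [9/19, 13/19) → index 4
j=6: u_6=73/108 ∈ [9/19, 13/19) → index 4
j=7: u_7=85/108 ∈ [13/19, 31/38) → index 5
j=8: u_8=97/108 ∈ [31/38, 37/38) → index 6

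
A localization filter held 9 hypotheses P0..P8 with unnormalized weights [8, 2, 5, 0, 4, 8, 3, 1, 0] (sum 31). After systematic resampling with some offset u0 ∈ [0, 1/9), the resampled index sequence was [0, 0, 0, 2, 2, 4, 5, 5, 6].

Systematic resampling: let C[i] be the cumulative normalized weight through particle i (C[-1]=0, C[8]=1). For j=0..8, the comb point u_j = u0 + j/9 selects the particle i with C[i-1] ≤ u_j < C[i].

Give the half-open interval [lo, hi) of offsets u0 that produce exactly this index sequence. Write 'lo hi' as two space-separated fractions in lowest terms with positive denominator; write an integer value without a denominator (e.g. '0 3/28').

C = [8/31, 10/31, 15/31, 15/31, 19/31, 27/31, 30/31, 1, 1]
j=0 picked index 0: u0 ∈ [0, 8/31)
j=1 picked index 0: u0 ∈ [-1/9, 41/279)
j=2 picked index 0: u0 ∈ [-2/9, 10/279)
j=3 picked index 2: u0 ∈ [-1/93, 14/93)
j=4 picked index 2: u0 ∈ [-34/279, 11/279)
j=5 picked index 4: u0 ∈ [-20/279, 16/279)
j=6 picked index 5: u0 ∈ [-5/93, 19/93)
j=7 picked index 5: u0 ∈ [-46/279, 26/279)
j=8 picked index 6: u0 ∈ [-5/279, 22/279)
intersection: [0, 10/279)

0 10/279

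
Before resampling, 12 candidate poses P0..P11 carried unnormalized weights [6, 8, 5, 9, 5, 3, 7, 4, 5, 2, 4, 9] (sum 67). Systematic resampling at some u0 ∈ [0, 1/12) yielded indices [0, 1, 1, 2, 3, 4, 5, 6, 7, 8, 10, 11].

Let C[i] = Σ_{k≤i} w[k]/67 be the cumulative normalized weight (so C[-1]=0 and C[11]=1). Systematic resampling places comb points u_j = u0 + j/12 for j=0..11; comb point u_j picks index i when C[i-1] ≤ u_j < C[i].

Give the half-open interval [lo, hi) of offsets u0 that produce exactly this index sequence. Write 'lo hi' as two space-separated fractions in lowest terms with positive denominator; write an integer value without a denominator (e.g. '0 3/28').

5/804 7/268

C = [6/67, 14/67, 19/67, 28/67, 33/67, 36/67, 43/67, 47/67, 52/67, 54/67, 58/67, 1]
j=0 picked index 0: u0 ∈ [0, 6/67)
j=1 picked index 1: u0 ∈ [5/804, 101/804)
j=2 picked index 1: u0 ∈ [-31/402, 17/402)
j=3 picked index 2: u0 ∈ [-11/268, 9/268)
j=4 picked index 3: u0 ∈ [-10/201, 17/201)
j=5 picked index 4: u0 ∈ [1/804, 61/804)
j=6 picked index 5: u0 ∈ [-1/134, 5/134)
j=7 picked index 6: u0 ∈ [-37/804, 47/804)
j=8 picked index 7: u0 ∈ [-5/201, 7/201)
j=9 picked index 8: u0 ∈ [-13/268, 7/268)
j=10 picked index 10: u0 ∈ [-11/402, 13/402)
j=11 picked index 11: u0 ∈ [-41/804, 1/12)
intersection: [5/804, 7/268)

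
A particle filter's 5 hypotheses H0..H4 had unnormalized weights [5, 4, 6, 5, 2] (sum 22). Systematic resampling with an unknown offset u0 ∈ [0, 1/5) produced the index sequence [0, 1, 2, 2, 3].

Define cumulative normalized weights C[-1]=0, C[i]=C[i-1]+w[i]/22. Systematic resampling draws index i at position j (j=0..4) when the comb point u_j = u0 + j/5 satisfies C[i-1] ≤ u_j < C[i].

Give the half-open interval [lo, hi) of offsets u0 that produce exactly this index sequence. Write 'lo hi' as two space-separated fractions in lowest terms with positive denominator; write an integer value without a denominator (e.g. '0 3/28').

C = [5/22, 9/22, 15/22, 10/11, 1]
j=0 picked index 0: u0 ∈ [0, 5/22)
j=1 picked index 1: u0 ∈ [3/110, 23/110)
j=2 picked index 2: u0 ∈ [1/110, 31/110)
j=3 picked index 2: u0 ∈ [-21/110, 9/110)
j=4 picked index 3: u0 ∈ [-13/110, 6/55)
intersection: [3/110, 9/110)

3/110 9/110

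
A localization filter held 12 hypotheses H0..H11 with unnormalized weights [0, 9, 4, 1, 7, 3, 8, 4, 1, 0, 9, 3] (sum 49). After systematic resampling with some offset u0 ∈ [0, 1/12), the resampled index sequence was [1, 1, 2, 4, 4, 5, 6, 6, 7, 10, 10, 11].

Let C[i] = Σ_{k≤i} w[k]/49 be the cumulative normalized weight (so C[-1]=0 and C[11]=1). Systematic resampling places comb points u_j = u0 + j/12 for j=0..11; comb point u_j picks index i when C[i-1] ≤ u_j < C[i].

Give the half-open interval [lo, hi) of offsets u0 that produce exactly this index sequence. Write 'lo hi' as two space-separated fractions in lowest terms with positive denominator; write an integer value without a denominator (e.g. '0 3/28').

C = [0, 9/49, 13/49, 2/7, 3/7, 24/49, 32/49, 36/49, 37/49, 37/49, 46/49, 1]
j=0 picked index 1: u0 ∈ [0, 9/49)
j=1 picked index 1: u0 ∈ [-1/12, 59/588)
j=2 picked index 2: u0 ∈ [5/294, 29/294)
j=3 picked index 4: u0 ∈ [1/28, 5/28)
j=4 picked index 4: u0 ∈ [-1/21, 2/21)
j=5 picked index 5: u0 ∈ [1/84, 43/588)
j=6 picked index 6: u0 ∈ [-1/98, 15/98)
j=7 picked index 6: u0 ∈ [-55/588, 41/588)
j=8 picked index 7: u0 ∈ [-2/147, 10/147)
j=9 picked index 10: u0 ∈ [1/196, 37/196)
j=10 picked index 10: u0 ∈ [-23/294, 31/294)
j=11 picked index 11: u0 ∈ [13/588, 1/12)
intersection: [1/28, 10/147)

1/28 10/147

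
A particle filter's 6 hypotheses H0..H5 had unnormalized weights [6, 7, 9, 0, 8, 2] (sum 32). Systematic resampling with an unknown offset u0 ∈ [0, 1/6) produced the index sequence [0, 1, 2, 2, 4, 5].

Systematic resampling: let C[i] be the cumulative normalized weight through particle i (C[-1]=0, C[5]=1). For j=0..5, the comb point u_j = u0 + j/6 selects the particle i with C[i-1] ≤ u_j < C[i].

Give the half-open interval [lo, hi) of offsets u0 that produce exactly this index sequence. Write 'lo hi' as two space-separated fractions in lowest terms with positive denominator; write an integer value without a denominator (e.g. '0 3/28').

5/48 1/6

C = [3/16, 13/32, 11/16, 11/16, 15/16, 1]
j=0 picked index 0: u0 ∈ [0, 3/16)
j=1 picked index 1: u0 ∈ [1/48, 23/96)
j=2 picked index 2: u0 ∈ [7/96, 17/48)
j=3 picked index 2: u0 ∈ [-3/32, 3/16)
j=4 picked index 4: u0 ∈ [1/48, 13/48)
j=5 picked index 5: u0 ∈ [5/48, 1/6)
intersection: [5/48, 1/6)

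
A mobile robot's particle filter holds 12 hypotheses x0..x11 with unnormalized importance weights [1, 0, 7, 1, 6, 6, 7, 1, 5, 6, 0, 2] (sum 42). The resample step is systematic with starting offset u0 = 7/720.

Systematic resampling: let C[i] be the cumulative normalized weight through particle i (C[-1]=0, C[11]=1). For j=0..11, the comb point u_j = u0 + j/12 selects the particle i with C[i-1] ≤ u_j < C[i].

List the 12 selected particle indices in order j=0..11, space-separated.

0 2 2 4 4 5 6 6 7 8 9 9

C = [1/42, 1/42, 4/21, 3/14, 5/14, 1/2, 2/3, 29/42, 17/21, 20/21, 20/21, 1]
j=0: u_0=7/720 ∈ [0, 1/42) → index 0
j=1: u_1=67/720 ∈ [1/42, 4/21) → index 2
j=2: u_2=127/720 ∈ [1/42, 4/21) → index 2
j=3: u_3=187/720 ∈ [3/14, 5/14) → index 4
j=4: u_4=247/720 ∈ [3/14, 5/14) → index 4
j=5: u_5=307/720 ∈ [5/14, 1/2) → index 5
j=6: u_6=367/720 ∈ [1/2, 2/3) → index 6
j=7: u_7=427/720 ∈ [1/2, 2/3) → index 6
j=8: u_8=487/720 ∈ [2/3, 29/42) → index 7
j=9: u_9=547/720 ∈ [29/42, 17/21) → index 8
j=10: u_10=607/720 ∈ [17/21, 20/21) → index 9
j=11: u_11=667/720 ∈ [17/21, 20/21) → index 9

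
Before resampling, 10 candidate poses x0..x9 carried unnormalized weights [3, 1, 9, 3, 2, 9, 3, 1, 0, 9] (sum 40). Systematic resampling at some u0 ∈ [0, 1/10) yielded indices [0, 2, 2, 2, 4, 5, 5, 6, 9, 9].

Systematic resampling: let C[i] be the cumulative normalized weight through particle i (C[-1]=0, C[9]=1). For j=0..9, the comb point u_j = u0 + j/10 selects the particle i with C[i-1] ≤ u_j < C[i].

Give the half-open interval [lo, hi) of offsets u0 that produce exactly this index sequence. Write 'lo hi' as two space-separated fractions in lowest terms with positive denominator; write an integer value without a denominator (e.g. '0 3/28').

C = [3/40, 1/10, 13/40, 2/5, 9/20, 27/40, 3/4, 31/40, 31/40, 1]
j=0 picked index 0: u0 ∈ [0, 3/40)
j=1 picked index 2: u0 ∈ [0, 9/40)
j=2 picked index 2: u0 ∈ [-1/10, 1/8)
j=3 picked index 2: u0 ∈ [-1/5, 1/40)
j=4 picked index 4: u0 ∈ [0, 1/20)
j=5 picked index 5: u0 ∈ [-1/20, 7/40)
j=6 picked index 5: u0 ∈ [-3/20, 3/40)
j=7 picked index 6: u0 ∈ [-1/40, 1/20)
j=8 picked index 9: u0 ∈ [-1/40, 1/5)
j=9 picked index 9: u0 ∈ [-1/8, 1/10)
intersection: [0, 1/40)

0 1/40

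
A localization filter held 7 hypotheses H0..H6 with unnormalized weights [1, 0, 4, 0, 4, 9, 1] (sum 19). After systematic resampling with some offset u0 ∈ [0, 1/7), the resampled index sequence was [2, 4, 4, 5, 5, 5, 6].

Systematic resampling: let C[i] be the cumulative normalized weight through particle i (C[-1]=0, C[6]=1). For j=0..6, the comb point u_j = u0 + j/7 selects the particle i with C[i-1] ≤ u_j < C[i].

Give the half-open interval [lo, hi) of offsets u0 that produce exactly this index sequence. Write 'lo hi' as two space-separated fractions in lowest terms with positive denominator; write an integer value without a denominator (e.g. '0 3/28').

C = [1/19, 1/19, 5/19, 5/19, 9/19, 18/19, 1]
j=0 picked index 2: u0 ∈ [1/19, 5/19)
j=1 picked index 4: u0 ∈ [16/133, 44/133)
j=2 picked index 4: u0 ∈ [-3/133, 25/133)
j=3 picked index 5: u0 ∈ [6/133, 69/133)
j=4 picked index 5: u0 ∈ [-13/133, 50/133)
j=5 picked index 5: u0 ∈ [-32/133, 31/133)
j=6 picked index 6: u0 ∈ [12/133, 1/7)
intersection: [16/133, 1/7)

16/133 1/7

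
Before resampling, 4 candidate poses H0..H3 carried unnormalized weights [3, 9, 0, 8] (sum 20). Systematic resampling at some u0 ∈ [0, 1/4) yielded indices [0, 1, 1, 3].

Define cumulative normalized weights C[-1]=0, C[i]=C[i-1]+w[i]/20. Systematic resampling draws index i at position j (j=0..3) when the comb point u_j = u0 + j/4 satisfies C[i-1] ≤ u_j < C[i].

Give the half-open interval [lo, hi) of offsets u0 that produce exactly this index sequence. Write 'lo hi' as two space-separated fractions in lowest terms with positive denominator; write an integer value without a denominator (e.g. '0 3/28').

0 1/10

C = [3/20, 3/5, 3/5, 1]
j=0 picked index 0: u0 ∈ [0, 3/20)
j=1 picked index 1: u0 ∈ [-1/10, 7/20)
j=2 picked index 1: u0 ∈ [-7/20, 1/10)
j=3 picked index 3: u0 ∈ [-3/20, 1/4)
intersection: [0, 1/10)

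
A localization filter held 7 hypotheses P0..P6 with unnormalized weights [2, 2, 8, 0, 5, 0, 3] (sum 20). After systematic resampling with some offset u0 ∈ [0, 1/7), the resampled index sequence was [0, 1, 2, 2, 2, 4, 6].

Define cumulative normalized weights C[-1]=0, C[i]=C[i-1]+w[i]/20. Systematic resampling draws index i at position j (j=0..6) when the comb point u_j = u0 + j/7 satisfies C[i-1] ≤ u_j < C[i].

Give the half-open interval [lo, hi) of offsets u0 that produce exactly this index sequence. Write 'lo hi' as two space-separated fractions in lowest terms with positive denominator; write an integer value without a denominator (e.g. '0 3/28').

C = [1/10, 1/5, 3/5, 3/5, 17/20, 17/20, 1]
j=0 picked index 0: u0 ∈ [0, 1/10)
j=1 picked index 1: u0 ∈ [-3/70, 2/35)
j=2 picked index 2: u0 ∈ [-3/35, 11/35)
j=3 picked index 2: u0 ∈ [-8/35, 6/35)
j=4 picked index 2: u0 ∈ [-13/35, 1/35)
j=5 picked index 4: u0 ∈ [-4/35, 19/140)
j=6 picked index 6: u0 ∈ [-1/140, 1/7)
intersection: [0, 1/35)

0 1/35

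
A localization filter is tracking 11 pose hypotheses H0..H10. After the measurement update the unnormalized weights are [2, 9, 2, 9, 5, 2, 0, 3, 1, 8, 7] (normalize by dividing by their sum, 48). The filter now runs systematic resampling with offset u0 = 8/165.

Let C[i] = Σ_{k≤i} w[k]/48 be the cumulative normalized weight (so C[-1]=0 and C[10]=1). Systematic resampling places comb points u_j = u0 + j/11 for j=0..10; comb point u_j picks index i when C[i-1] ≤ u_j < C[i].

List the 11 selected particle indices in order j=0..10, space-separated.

C = [1/24, 11/48, 13/48, 11/24, 9/16, 29/48, 29/48, 2/3, 11/16, 41/48, 1]
j=0: u_0=8/165 ∈ [1/24, 11/48) → index 1
j=1: u_1=23/165 ∈ [1/24, 11/48) → index 1
j=2: u_2=38/165 ∈ [11/48, 13/48) → index 2
j=3: u_3=53/165 ∈ [13/48, 11/24) → index 3
j=4: u_4=68/165 ∈ [13/48, 11/24) → index 3
j=5: u_5=83/165 ∈ [11/24, 9/16) → index 4
j=6: u_6=98/165 ∈ [9/16, 29/48) → index 5
j=7: u_7=113/165 ∈ [2/3, 11/16) → index 8
j=8: u_8=128/165 ∈ [11/16, 41/48) → index 9
j=9: u_9=13/15 ∈ [41/48, 1) → index 10
j=10: u_10=158/165 ∈ [41/48, 1) → index 10

1 1 2 3 3 4 5 8 9 10 10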